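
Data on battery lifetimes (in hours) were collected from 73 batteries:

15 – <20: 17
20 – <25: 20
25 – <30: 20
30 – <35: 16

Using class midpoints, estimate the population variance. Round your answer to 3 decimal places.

Midpoints: 17.5, 22.5, 27.5, 32.5
n = 73, Σfm = 1817.5, mean = 24.8973
Σfm² = 47356.25
Σf(m − x̄)² = Σfm² − (Σfm)²/n = 47356.25 − 1817.5²/73 = 2105.4795
Population variance = 2105.4795 / 73 = 28.8422

28.842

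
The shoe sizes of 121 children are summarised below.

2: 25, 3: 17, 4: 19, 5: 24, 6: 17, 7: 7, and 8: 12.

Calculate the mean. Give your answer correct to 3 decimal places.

4.496

Values: 2, 3, 4, 5, 6, 7, 8
Σfx = 25×2 + 17×3 + 19×4 + 24×5 + 17×6 + 7×7 + 12×8 = 544
n = Σf = 121
Mean = 544 / 121 = 4.4959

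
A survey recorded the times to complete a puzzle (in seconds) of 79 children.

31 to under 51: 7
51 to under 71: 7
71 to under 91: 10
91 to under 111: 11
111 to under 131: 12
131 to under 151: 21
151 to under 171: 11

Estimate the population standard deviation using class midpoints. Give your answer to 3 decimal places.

37.225

Midpoints: 41, 61, 81, 101, 121, 141, 161
n = 79, Σfm = 8819, mean = 111.6329
Σfm² = 1093959
Σf(m − x̄)² = Σfm² − (Σfm)²/n = 1093959 − 8819²/79 = 109468.3544
Population variance = 109468.3544 / 79 = 1385.6754
Standard deviation = √1385.6754 = 37.2247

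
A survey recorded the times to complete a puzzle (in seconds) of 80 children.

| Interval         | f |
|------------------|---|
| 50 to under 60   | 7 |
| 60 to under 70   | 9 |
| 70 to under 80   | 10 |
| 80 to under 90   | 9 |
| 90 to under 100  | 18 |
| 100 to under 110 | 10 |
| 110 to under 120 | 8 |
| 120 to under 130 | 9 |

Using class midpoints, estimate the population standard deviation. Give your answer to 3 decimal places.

Midpoints: 55, 65, 75, 85, 95, 105, 115, 125
n = 80, Σfm = 7290, mean = 91.1250
Σfm² = 699600
Σf(m − x̄)² = Σfm² − (Σfm)²/n = 699600 − 7290²/80 = 35298.7500
Population variance = 35298.7500 / 80 = 441.2344
Standard deviation = √441.2344 = 21.0056

21.006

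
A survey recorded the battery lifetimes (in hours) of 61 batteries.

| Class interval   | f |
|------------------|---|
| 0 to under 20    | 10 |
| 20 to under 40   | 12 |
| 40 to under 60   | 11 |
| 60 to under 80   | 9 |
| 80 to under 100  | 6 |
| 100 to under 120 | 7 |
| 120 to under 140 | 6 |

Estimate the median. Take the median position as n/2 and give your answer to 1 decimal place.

Cumulative frequencies: 10, 22, 33, 42, 48, 55, 61
n = 61; position = n/2 = 30.5.
This falls in the class 40 to under 60: L = 40, F = 22, f = 11, h = 20.
Median ≈ 40 + ((30.5 − 22) / 11) × 20 = 55.4545

55.5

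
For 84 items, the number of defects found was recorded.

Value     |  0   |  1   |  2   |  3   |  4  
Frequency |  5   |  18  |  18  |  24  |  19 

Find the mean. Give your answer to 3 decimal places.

2.405

Values: 0, 1, 2, 3, 4
Σfx = 5×0 + 18×1 + 18×2 + 24×3 + 19×4 = 202
n = Σf = 84
Mean = 202 / 84 = 2.4048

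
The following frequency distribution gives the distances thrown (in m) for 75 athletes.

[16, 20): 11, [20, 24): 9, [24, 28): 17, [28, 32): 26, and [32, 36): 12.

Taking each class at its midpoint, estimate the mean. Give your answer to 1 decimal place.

Midpoints: 18, 22, 26, 30, 34
Σfm = 11×18 + 9×22 + 17×26 + 26×30 + 12×34 = 2026
n = Σf = 75
Mean = 2026 / 75 = 27.0133

27.0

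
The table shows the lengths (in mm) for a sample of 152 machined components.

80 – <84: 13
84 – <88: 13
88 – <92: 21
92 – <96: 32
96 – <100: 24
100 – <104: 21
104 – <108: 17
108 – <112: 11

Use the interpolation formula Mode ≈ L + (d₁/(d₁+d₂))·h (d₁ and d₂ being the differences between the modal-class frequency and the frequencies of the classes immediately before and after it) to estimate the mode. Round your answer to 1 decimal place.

94.3

Modal class: 92 – <96 (highest frequency 32).
d₁ = 32 − 21 = 11, d₂ = 32 − 24 = 8
Mode ≈ 92 + (11/(11+8)) × 4 = 92 + 2.3158 = 94.3158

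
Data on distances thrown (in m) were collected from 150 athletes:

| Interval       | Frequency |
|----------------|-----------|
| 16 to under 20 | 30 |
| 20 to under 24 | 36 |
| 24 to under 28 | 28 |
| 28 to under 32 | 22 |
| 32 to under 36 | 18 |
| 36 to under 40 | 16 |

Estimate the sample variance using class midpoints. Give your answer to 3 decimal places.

42.237

Midpoints: 18, 22, 26, 30, 34, 38
n = 150, Σfm = 3940, mean = 26.2667
Σfm² = 109784
Σf(m − x̄)² = Σfm² − (Σfm)²/n = 109784 − 3940²/150 = 6293.3333
Sample variance = 6293.3333 / 149 = 42.2371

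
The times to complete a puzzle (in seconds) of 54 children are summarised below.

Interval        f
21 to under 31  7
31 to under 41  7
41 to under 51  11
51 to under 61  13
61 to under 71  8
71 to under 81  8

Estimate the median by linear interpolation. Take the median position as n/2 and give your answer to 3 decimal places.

Cumulative frequencies: 7, 14, 25, 38, 46, 54
n = 54; position = n/2 = 27.
This falls in the class 51 to under 61: L = 51, F = 25, f = 13, h = 10.
Median ≈ 51 + ((27 − 25) / 13) × 10 = 52.5385

52.538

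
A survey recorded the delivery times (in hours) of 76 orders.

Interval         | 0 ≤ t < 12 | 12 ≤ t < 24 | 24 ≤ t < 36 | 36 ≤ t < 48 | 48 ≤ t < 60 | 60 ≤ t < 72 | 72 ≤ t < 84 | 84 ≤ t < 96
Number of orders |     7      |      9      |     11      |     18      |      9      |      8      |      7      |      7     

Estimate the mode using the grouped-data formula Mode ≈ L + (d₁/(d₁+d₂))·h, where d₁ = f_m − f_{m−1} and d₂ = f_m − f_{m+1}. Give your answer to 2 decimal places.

41.25

Modal class: 36 ≤ t < 48 (highest frequency 18).
d₁ = 18 − 11 = 7, d₂ = 18 − 9 = 9
Mode ≈ 36 + (7/(7+9)) × 12 = 36 + 5.2500 = 41.2500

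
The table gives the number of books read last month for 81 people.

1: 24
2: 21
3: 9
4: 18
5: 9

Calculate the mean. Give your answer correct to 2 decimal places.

2.59

Values: 1, 2, 3, 4, 5
Σfx = 24×1 + 21×2 + 9×3 + 18×4 + 9×5 = 210
n = Σf = 81
Mean = 210 / 81 = 2.5926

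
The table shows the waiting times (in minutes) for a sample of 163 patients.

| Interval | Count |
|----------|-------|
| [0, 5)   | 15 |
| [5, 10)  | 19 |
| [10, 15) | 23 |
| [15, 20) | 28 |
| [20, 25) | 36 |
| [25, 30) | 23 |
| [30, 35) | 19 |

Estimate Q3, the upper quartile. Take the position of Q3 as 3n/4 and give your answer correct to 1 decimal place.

Cumulative frequencies: 15, 34, 57, 85, 121, 144, 163
n = 163; position = 3n/4 = 122.25.
This falls in the class [25, 30): L = 25, F = 121, f = 23, h = 5.
Upper quartile ≈ 25 + ((122.25 − 121) / 23) × 5 = 25.2717

25.3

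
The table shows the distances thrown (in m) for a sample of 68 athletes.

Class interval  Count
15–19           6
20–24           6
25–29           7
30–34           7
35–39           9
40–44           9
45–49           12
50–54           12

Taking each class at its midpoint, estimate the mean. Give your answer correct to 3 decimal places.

37.441

Midpoints: 17, 22, 27, 32, 37, 42, 47, 52
Σfm = 6×17 + 6×22 + 7×27 + 7×32 + 9×37 + 9×42 + 12×47 + 12×52 = 2546
n = Σf = 68
Mean = 2546 / 68 = 37.4412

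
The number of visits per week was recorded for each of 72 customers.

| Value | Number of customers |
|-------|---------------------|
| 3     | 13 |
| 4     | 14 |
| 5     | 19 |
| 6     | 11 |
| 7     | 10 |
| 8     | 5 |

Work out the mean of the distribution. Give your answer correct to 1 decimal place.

5.1

Values: 3, 4, 5, 6, 7, 8
Σfx = 13×3 + 14×4 + 19×5 + 11×6 + 10×7 + 5×8 = 366
n = Σf = 72
Mean = 366 / 72 = 5.0833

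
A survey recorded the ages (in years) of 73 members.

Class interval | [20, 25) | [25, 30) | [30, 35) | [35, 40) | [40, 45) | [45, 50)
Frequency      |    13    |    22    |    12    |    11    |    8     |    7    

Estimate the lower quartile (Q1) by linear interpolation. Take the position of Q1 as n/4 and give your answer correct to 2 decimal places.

Cumulative frequencies: 13, 35, 47, 58, 66, 73
n = 73; position = n/4 = 18.25.
This falls in the class [25, 30): L = 25, F = 13, f = 22, h = 5.
Lower quartile ≈ 25 + ((18.25 − 13) / 22) × 5 = 26.1932

26.19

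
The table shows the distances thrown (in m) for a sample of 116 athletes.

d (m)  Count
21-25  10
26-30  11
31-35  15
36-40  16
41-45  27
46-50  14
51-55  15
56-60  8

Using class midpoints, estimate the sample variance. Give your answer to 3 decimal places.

99.691

Midpoints: 23, 28, 33, 38, 43, 48, 53, 58
n = 116, Σfm = 4733, mean = 40.8017
Σfm² = 204579
Σf(m − x̄)² = Σfm² − (Σfm)²/n = 204579 − 4733²/116 = 11464.4397
Sample variance = 11464.4397 / 115 = 99.6908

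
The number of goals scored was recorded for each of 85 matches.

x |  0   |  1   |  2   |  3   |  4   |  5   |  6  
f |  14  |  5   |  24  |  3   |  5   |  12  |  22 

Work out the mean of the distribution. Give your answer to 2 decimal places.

Values: 0, 1, 2, 3, 4, 5, 6
Σfx = 14×0 + 5×1 + 24×2 + 3×3 + 5×4 + 12×5 + 22×6 = 274
n = Σf = 85
Mean = 274 / 85 = 3.2235

3.22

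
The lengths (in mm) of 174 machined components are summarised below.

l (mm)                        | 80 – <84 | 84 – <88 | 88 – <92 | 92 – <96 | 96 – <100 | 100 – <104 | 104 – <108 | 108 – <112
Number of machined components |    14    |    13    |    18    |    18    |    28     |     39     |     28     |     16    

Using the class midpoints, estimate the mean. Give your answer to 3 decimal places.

Midpoints: 82, 86, 90, 94, 98, 102, 106, 110
Σfm = 14×82 + 13×86 + 18×90 + 18×94 + 28×98 + 39×102 + 28×106 + 16×110 = 17028
n = Σf = 174
Mean = 17028 / 174 = 97.8621

97.862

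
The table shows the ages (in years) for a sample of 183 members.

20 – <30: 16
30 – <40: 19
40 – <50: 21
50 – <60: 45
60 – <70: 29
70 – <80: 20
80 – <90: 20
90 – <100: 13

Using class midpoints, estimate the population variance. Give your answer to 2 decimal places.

386.93

Midpoints: 25, 35, 45, 55, 65, 75, 85, 95
n = 183, Σfm = 10805, mean = 59.0437
Σfm² = 708775
Σf(m − x̄)² = Σfm² − (Σfm)²/n = 708775 − 10805²/183 = 70807.6503
Population variance = 70807.6503 / 183 = 386.9271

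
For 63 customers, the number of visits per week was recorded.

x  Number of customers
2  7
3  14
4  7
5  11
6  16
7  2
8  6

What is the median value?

5

Cumulative frequencies: 7, 21, 28, 39, 55, 57, 63
n = 63, so the median is the value in position (n+1)/2 = 32.
Position 32 falls at value 5.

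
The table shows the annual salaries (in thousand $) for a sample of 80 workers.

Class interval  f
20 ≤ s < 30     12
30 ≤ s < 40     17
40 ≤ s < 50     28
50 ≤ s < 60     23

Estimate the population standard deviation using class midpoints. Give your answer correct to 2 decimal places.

Midpoints: 25, 35, 45, 55
n = 80, Σfm = 3420, mean = 42.7500
Σfm² = 154600
Σf(m − x̄)² = Σfm² − (Σfm)²/n = 154600 − 3420²/80 = 8395.0000
Population variance = 8395.0000 / 80 = 104.9375
Standard deviation = √104.9375 = 10.2439

10.24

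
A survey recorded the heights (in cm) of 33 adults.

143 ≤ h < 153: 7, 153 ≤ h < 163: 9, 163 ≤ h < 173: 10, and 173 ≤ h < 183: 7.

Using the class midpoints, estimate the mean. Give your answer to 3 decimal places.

163.152

Midpoints: 148, 158, 168, 178
Σfm = 7×148 + 9×158 + 10×168 + 7×178 = 5384
n = Σf = 33
Mean = 5384 / 33 = 163.1515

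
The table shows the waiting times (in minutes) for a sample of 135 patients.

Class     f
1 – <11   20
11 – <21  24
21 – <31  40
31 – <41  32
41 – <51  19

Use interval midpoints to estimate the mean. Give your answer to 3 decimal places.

Midpoints: 6, 16, 26, 36, 46
Σfm = 20×6 + 24×16 + 40×26 + 32×36 + 19×46 = 3570
n = Σf = 135
Mean = 3570 / 135 = 26.4444

26.444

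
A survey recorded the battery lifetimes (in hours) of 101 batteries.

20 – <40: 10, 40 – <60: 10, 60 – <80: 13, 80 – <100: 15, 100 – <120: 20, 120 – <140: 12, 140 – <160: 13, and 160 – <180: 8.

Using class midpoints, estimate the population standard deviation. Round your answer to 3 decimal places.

Midpoints: 30, 50, 70, 90, 110, 130, 150, 170
n = 101, Σfm = 10130, mean = 100.2970
Σfm² = 1187700
Σf(m − x̄)² = Σfm² − (Σfm)²/n = 1187700 − 10130²/101 = 171691.0891
Population variance = 171691.0891 / 101 = 1699.9118
Standard deviation = √1699.9118 = 41.2300

41.230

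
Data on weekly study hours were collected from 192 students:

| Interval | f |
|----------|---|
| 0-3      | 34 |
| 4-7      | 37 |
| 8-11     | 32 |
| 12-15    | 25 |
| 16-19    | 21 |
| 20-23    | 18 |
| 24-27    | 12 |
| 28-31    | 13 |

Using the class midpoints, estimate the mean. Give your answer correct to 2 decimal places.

Midpoints: 1.5, 5.5, 9.5, 13.5, 17.5, 21.5, 25.5, 29.5
Σfm = 34×1.5 + 37×5.5 + 32×9.5 + 25×13.5 + 21×17.5 + 18×21.5 + 12×25.5 + 13×29.5 = 2340
n = Σf = 192
Mean = 2340 / 192 = 12.1875

12.19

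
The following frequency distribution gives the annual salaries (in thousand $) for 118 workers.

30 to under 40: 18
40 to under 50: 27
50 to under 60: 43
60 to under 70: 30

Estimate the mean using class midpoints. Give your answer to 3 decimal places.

Midpoints: 35, 45, 55, 65
Σfm = 18×35 + 27×45 + 43×55 + 30×65 = 6160
n = Σf = 118
Mean = 6160 / 118 = 52.2034

52.203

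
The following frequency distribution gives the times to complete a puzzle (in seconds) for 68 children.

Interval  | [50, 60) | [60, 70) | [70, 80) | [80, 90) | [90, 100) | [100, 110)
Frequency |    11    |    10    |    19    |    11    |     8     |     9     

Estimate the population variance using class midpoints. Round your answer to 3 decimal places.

251.298

Midpoints: 55, 65, 75, 85, 95, 105
n = 68, Σfm = 5320, mean = 78.2353
Σfm² = 433300
Σf(m − x̄)² = Σfm² − (Σfm)²/n = 433300 − 5320²/68 = 17088.2353
Population variance = 17088.2353 / 68 = 251.2976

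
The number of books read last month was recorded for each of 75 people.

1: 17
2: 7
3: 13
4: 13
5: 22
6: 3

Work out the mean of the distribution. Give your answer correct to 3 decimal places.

Values: 1, 2, 3, 4, 5, 6
Σfx = 17×1 + 7×2 + 13×3 + 13×4 + 22×5 + 3×6 = 250
n = Σf = 75
Mean = 250 / 75 = 3.3333

3.333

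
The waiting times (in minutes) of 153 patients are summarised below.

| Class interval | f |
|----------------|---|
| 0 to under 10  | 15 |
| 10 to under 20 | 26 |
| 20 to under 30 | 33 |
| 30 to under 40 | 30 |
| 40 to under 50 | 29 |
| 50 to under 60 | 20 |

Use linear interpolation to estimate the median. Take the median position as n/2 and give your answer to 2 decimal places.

30.83

Cumulative frequencies: 15, 41, 74, 104, 133, 153
n = 153; position = n/2 = 76.5.
This falls in the class 30 to under 40: L = 30, F = 74, f = 30, h = 10.
Median ≈ 30 + ((76.5 − 74) / 30) × 10 = 30.8333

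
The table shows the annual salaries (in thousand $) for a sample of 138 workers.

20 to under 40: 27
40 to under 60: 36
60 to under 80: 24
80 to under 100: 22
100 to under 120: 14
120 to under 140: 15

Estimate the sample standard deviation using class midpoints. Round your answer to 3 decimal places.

Midpoints: 30, 50, 70, 90, 110, 130
n = 138, Σfm = 9760, mean = 70.7246
Σfm² = 833000
Σf(m − x̄)² = Σfm² − (Σfm)²/n = 833000 − 9760²/138 = 142727.5362
Sample variance = 142727.5362 / 137 = 1041.8068
Standard deviation = √1041.8068 = 32.2770

32.277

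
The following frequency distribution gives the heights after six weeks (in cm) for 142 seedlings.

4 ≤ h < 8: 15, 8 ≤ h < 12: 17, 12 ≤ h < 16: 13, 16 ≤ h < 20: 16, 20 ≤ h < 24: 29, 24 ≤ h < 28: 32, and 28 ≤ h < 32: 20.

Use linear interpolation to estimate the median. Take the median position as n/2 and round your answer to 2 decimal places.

21.38

Cumulative frequencies: 15, 32, 45, 61, 90, 122, 142
n = 142; position = n/2 = 71.
This falls in the class 20 ≤ h < 24: L = 20, F = 61, f = 29, h = 4.
Median ≈ 20 + ((71 − 61) / 29) × 4 = 21.3793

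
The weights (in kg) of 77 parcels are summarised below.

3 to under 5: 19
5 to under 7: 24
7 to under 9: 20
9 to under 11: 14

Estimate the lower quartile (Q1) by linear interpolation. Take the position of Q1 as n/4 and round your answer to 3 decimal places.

Cumulative frequencies: 19, 43, 63, 77
n = 77; position = n/4 = 19.25.
This falls in the class 5 to under 7: L = 5, F = 19, f = 24, h = 2.
Lower quartile ≈ 5 + ((19.25 − 19) / 24) × 2 = 5.0208

5.021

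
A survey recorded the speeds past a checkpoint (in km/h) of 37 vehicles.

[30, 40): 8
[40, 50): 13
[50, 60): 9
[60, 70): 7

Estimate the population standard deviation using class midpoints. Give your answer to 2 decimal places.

Midpoints: 35, 45, 55, 65
n = 37, Σfm = 1815, mean = 49.0541
Σfm² = 92925
Σf(m − x̄)² = Σfm² − (Σfm)²/n = 92925 − 1815²/37 = 3891.8919
Population variance = 3891.8919 / 37 = 105.1863
Standard deviation = √105.1863 = 10.2560

10.26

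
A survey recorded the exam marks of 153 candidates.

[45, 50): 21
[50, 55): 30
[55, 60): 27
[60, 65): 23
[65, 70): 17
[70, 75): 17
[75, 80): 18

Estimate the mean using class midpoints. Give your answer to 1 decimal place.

61.0

Midpoints: 47.5, 52.5, 57.5, 62.5, 67.5, 72.5, 77.5
Σfm = 21×47.5 + 30×52.5 + 27×57.5 + 23×62.5 + 17×67.5 + 17×72.5 + 18×77.5 = 9337.5
n = Σf = 153
Mean = 9337.5 / 153 = 61.0294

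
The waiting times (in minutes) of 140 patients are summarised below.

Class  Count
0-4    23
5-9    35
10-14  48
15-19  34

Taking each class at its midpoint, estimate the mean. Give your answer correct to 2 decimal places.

10.32

Midpoints: 2, 7, 12, 17
Σfm = 23×2 + 35×7 + 48×12 + 34×17 = 1445
n = Σf = 140
Mean = 1445 / 140 = 10.3214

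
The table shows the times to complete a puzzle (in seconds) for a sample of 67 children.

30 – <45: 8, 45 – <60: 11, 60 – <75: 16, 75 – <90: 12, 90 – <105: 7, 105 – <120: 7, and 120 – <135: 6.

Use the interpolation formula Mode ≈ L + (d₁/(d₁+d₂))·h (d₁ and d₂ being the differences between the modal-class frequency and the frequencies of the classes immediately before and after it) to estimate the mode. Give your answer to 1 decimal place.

68.3

Modal class: 60 – <75 (highest frequency 16).
d₁ = 16 − 11 = 5, d₂ = 16 − 12 = 4
Mode ≈ 60 + (5/(5+4)) × 15 = 60 + 8.3333 = 68.3333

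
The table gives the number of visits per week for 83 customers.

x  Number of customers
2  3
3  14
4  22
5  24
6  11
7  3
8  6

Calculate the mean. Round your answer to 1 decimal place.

Values: 2, 3, 4, 5, 6, 7, 8
Σfx = 3×2 + 14×3 + 22×4 + 24×5 + 11×6 + 3×7 + 6×8 = 391
n = Σf = 83
Mean = 391 / 83 = 4.7108

4.7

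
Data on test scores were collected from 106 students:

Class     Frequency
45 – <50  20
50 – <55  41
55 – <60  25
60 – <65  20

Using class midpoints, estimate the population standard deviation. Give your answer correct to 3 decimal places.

Midpoints: 47.5, 52.5, 57.5, 62.5
n = 106, Σfm = 5790, mean = 54.6226
Σfm² = 318912.5
Σf(m − x̄)² = Σfm² − (Σfm)²/n = 318912.5 − 5790²/106 = 2647.4057
Population variance = 2647.4057 / 106 = 24.9755
Standard deviation = √24.9755 = 4.9976

4.998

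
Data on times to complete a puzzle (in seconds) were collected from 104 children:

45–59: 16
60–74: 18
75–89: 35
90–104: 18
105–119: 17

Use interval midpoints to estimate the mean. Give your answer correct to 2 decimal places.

82.29

Midpoints: 52, 67, 82, 97, 112
Σfm = 16×52 + 18×67 + 35×82 + 18×97 + 17×112 = 8558
n = Σf = 104
Mean = 8558 / 104 = 82.2885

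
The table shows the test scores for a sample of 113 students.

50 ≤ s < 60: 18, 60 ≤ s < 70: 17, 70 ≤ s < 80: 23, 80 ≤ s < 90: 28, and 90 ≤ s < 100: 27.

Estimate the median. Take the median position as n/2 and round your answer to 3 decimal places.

79.348

Cumulative frequencies: 18, 35, 58, 86, 113
n = 113; position = n/2 = 56.5.
This falls in the class 70 ≤ s < 80: L = 70, F = 35, f = 23, h = 10.
Median ≈ 70 + ((56.5 − 35) / 23) × 10 = 79.3478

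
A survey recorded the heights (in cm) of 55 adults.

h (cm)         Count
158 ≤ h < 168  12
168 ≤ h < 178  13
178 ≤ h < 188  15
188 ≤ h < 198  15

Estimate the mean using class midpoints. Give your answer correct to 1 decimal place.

Midpoints: 163, 173, 183, 193
Σfm = 12×163 + 13×173 + 15×183 + 15×193 = 9845
n = Σf = 55
Mean = 9845 / 55 = 179.0000

179.0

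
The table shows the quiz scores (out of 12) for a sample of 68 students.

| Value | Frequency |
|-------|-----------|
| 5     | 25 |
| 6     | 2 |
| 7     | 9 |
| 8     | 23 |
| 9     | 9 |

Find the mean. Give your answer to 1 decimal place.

Values: 5, 6, 7, 8, 9
Σfx = 25×5 + 2×6 + 9×7 + 23×8 + 9×9 = 465
n = Σf = 68
Mean = 465 / 68 = 6.8382

6.8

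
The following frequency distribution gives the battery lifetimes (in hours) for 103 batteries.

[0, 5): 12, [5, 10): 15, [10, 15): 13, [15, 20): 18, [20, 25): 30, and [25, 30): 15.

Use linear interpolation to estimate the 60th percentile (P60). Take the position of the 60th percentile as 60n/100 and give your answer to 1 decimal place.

20.6

Cumulative frequencies: 12, 27, 40, 58, 88, 103
n = 103; position = 60n/100 = 61.8.
This falls in the class [20, 25): L = 20, F = 58, f = 30, h = 5.
60th percentile ≈ 20 + ((61.8 − 58) / 30) × 5 = 20.6333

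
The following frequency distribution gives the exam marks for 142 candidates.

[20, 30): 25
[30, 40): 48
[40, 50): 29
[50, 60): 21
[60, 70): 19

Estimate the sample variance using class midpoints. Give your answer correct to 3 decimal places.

166.162

Midpoints: 25, 35, 45, 55, 65
n = 142, Σfm = 6000, mean = 42.2535
Σfm² = 276950
Σf(m − x̄)² = Σfm² − (Σfm)²/n = 276950 − 6000²/142 = 23428.8732
Sample variance = 23428.8732 / 141 = 166.1622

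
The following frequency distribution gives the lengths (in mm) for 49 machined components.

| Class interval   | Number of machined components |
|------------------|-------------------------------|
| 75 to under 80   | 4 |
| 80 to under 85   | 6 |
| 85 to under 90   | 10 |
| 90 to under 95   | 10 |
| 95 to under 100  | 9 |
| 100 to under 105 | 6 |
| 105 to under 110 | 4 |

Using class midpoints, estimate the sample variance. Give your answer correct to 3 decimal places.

Midpoints: 77.5, 82.5, 87.5, 92.5, 97.5, 102.5, 107.5
n = 49, Σfm = 4527.5, mean = 92.3980
Σfm² = 421806.25
Σf(m − x̄)² = Σfm² − (Σfm)²/n = 421806.25 − 4527.5²/49 = 3474.4898
Sample variance = 3474.4898 / 48 = 72.3852

72.385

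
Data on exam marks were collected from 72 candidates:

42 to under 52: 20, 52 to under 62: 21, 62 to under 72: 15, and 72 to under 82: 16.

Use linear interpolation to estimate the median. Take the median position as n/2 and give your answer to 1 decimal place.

59.6

Cumulative frequencies: 20, 41, 56, 72
n = 72; position = n/2 = 36.
This falls in the class 52 to under 62: L = 52, F = 20, f = 21, h = 10.
Median ≈ 52 + ((36 − 20) / 21) × 10 = 59.6190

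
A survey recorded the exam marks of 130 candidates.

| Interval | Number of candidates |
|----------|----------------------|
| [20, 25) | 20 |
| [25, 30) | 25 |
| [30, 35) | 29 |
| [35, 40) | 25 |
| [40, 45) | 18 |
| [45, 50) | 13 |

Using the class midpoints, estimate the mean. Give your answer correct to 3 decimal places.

Midpoints: 22.5, 27.5, 32.5, 37.5, 42.5, 47.5
Σfm = 20×22.5 + 25×27.5 + 29×32.5 + 25×37.5 + 18×42.5 + 13×47.5 = 4400
n = Σf = 130
Mean = 4400 / 130 = 33.8462

33.846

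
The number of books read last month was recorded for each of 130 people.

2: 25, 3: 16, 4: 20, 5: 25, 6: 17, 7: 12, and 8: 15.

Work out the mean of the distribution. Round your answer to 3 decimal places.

4.685

Values: 2, 3, 4, 5, 6, 7, 8
Σfx = 25×2 + 16×3 + 20×4 + 25×5 + 17×6 + 12×7 + 15×8 = 609
n = Σf = 130
Mean = 609 / 130 = 4.6846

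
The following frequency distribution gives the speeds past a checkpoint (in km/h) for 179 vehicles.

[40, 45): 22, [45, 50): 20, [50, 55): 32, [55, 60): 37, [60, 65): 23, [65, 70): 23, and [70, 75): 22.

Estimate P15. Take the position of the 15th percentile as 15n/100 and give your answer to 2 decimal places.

46.21

Cumulative frequencies: 22, 42, 74, 111, 134, 157, 179
n = 179; position = 15n/100 = 26.85.
This falls in the class [45, 50): L = 45, F = 22, f = 20, h = 5.
15th percentile ≈ 45 + ((26.85 − 22) / 20) × 5 = 46.2125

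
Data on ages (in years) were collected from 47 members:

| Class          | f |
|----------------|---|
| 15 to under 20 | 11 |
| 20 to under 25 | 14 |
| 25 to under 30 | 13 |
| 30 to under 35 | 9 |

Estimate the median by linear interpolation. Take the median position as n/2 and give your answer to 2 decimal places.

Cumulative frequencies: 11, 25, 38, 47
n = 47; position = n/2 = 23.5.
This falls in the class 20 to under 25: L = 20, F = 11, f = 14, h = 5.
Median ≈ 20 + ((23.5 − 11) / 14) × 5 = 24.4643

24.46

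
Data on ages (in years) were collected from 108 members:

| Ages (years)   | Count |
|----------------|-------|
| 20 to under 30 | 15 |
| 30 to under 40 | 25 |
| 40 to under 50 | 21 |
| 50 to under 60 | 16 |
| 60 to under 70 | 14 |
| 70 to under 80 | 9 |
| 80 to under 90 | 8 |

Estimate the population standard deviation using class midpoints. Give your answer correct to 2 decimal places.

Midpoints: 25, 35, 45, 55, 65, 75, 85
n = 108, Σfm = 5340, mean = 49.4444
Σfm² = 298500
Σf(m − x̄)² = Σfm² − (Σfm)²/n = 298500 − 5340²/108 = 34466.6667
Population variance = 34466.6667 / 108 = 319.1358
Standard deviation = √319.1358 = 17.8644

17.86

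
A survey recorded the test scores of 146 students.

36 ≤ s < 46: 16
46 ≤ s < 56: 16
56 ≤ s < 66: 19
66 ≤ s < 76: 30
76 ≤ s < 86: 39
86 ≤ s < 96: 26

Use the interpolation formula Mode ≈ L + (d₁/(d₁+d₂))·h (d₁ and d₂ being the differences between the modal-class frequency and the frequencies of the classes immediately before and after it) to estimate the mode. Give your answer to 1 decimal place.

80.1

Modal class: 76 ≤ s < 86 (highest frequency 39).
d₁ = 39 − 30 = 9, d₂ = 39 − 26 = 13
Mode ≈ 76 + (9/(9+13)) × 10 = 76 + 4.0909 = 80.0909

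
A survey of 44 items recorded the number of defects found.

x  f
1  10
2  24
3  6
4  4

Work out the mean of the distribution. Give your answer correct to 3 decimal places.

2.091

Values: 1, 2, 3, 4
Σfx = 10×1 + 24×2 + 6×3 + 4×4 = 92
n = Σf = 44
Mean = 92 / 44 = 2.0909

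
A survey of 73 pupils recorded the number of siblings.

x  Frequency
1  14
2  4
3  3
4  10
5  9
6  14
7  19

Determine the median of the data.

Cumulative frequencies: 14, 18, 21, 31, 40, 54, 73
n = 73, so the median is the value in position (n+1)/2 = 37.
Position 37 falls at value 5.

5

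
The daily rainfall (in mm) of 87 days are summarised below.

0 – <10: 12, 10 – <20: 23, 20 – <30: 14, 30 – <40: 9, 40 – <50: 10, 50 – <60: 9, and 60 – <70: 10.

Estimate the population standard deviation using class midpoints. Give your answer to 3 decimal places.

Midpoints: 5, 15, 25, 35, 45, 55, 65
n = 87, Σfm = 2665, mean = 30.6322
Σfm² = 114975
Σf(m − x̄)² = Σfm² − (Σfm)²/n = 114975 − 2665²/87 = 33340.2299
Population variance = 33340.2299 / 87 = 383.2210
Standard deviation = √383.2210 = 19.5760

19.576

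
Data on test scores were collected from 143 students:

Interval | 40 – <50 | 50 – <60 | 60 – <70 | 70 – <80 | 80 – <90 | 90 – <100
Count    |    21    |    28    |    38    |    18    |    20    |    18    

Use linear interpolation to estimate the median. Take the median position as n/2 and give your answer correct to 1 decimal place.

Cumulative frequencies: 21, 49, 87, 105, 125, 143
n = 143; position = n/2 = 71.5.
This falls in the class 60 – <70: L = 60, F = 49, f = 38, h = 10.
Median ≈ 60 + ((71.5 − 49) / 38) × 10 = 65.9211

65.9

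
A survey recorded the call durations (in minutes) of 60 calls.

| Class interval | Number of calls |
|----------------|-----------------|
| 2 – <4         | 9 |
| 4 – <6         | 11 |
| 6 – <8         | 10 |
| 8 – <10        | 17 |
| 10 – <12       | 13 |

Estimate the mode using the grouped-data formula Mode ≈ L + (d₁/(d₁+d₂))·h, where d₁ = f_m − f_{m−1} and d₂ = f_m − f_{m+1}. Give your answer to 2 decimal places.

Modal class: 8 – <10 (highest frequency 17).
d₁ = 17 − 10 = 7, d₂ = 17 − 13 = 4
Mode ≈ 8 + (7/(7+4)) × 2 = 8 + 1.2727 = 9.2727

9.27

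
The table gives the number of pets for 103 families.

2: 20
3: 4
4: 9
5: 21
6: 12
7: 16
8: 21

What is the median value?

5

Cumulative frequencies: 20, 24, 33, 54, 66, 82, 103
n = 103, so the median is the value in position (n+1)/2 = 52.
Position 52 falls at value 5.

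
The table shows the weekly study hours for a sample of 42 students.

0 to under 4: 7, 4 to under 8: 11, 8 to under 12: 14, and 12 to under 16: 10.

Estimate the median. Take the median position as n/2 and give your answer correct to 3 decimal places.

8.857

Cumulative frequencies: 7, 18, 32, 42
n = 42; position = n/2 = 21.
This falls in the class 8 to under 12: L = 8, F = 18, f = 14, h = 4.
Median ≈ 8 + ((21 − 18) / 14) × 4 = 8.8571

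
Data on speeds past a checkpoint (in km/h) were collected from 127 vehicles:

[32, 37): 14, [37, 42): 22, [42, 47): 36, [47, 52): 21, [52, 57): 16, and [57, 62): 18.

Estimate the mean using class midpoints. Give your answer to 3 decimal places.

Midpoints: 34.5, 39.5, 44.5, 49.5, 54.5, 59.5
Σfm = 14×34.5 + 22×39.5 + 36×44.5 + 21×49.5 + 16×54.5 + 18×59.5 = 5936.5
n = Σf = 127
Mean = 5936.5 / 127 = 46.7441

46.744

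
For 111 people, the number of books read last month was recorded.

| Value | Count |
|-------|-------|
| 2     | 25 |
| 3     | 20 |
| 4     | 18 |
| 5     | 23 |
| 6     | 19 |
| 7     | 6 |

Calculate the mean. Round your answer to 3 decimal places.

4.081

Values: 2, 3, 4, 5, 6, 7
Σfx = 25×2 + 20×3 + 18×4 + 23×5 + 19×6 + 6×7 = 453
n = Σf = 111
Mean = 453 / 111 = 4.0811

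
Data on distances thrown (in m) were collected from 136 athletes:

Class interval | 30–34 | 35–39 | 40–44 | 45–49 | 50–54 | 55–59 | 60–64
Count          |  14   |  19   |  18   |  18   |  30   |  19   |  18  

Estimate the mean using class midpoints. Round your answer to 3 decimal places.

Midpoints: 32, 37, 42, 47, 52, 57, 62
Σfm = 14×32 + 19×37 + 18×42 + 18×47 + 30×52 + 19×57 + 18×62 = 6512
n = Σf = 136
Mean = 6512 / 136 = 47.8824

47.882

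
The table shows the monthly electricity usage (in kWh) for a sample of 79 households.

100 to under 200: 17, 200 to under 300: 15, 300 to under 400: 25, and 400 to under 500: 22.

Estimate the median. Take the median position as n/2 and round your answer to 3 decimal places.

330.000

Cumulative frequencies: 17, 32, 57, 79
n = 79; position = n/2 = 39.5.
This falls in the class 300 to under 400: L = 300, F = 32, f = 25, h = 100.
Median ≈ 300 + ((39.5 − 32) / 25) × 100 = 330.0000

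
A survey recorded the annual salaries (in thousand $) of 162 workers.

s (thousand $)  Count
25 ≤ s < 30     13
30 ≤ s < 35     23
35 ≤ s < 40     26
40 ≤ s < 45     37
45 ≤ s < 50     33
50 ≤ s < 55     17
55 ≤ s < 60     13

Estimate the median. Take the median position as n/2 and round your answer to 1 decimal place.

42.6

Cumulative frequencies: 13, 36, 62, 99, 132, 149, 162
n = 162; position = n/2 = 81.
This falls in the class 40 ≤ s < 45: L = 40, F = 62, f = 37, h = 5.
Median ≈ 40 + ((81 − 62) / 37) × 5 = 42.5676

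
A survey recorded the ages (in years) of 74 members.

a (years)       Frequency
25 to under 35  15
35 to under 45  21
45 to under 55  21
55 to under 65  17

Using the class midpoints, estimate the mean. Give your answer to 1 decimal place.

Midpoints: 30, 40, 50, 60
Σfm = 15×30 + 21×40 + 21×50 + 17×60 = 3360
n = Σf = 74
Mean = 3360 / 74 = 45.4054

45.4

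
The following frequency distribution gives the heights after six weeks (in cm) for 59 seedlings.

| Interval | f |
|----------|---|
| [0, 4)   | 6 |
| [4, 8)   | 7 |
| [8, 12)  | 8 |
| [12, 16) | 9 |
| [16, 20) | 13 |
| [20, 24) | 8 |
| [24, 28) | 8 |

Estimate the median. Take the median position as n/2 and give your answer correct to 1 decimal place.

15.8

Cumulative frequencies: 6, 13, 21, 30, 43, 51, 59
n = 59; position = n/2 = 29.5.
This falls in the class [12, 16): L = 12, F = 21, f = 9, h = 4.
Median ≈ 12 + ((29.5 − 21) / 9) × 4 = 15.7778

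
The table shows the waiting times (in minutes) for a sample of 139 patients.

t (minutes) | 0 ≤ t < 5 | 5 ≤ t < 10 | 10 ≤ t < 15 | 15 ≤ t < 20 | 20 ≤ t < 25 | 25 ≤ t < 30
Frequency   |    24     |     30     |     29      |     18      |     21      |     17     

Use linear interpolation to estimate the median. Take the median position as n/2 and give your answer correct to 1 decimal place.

12.7

Cumulative frequencies: 24, 54, 83, 101, 122, 139
n = 139; position = n/2 = 69.5.
This falls in the class 10 ≤ t < 15: L = 10, F = 54, f = 29, h = 5.
Median ≈ 10 + ((69.5 − 54) / 29) × 5 = 12.6724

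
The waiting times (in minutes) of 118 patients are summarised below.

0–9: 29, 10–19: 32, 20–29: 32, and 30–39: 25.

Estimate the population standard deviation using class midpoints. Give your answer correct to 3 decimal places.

Midpoints: 4.5, 14.5, 24.5, 34.5
n = 118, Σfm = 2241, mean = 18.9915
Σfm² = 56279.5
Σf(m − x̄)² = Σfm² − (Σfm)²/n = 56279.5 − 2241²/118 = 13719.4915
Population variance = 13719.4915 / 118 = 116.2669
Standard deviation = √116.2669 = 10.7827

10.783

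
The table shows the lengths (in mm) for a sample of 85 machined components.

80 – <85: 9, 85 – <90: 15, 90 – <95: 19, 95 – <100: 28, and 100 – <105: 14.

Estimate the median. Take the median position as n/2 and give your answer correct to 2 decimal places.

94.87

Cumulative frequencies: 9, 24, 43, 71, 85
n = 85; position = n/2 = 42.5.
This falls in the class 90 – <95: L = 90, F = 24, f = 19, h = 5.
Median ≈ 90 + ((42.5 − 24) / 19) × 5 = 94.8684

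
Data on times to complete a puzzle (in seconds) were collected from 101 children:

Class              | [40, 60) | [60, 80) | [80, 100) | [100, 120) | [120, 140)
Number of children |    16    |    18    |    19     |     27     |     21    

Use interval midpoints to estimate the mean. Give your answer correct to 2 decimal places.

93.76

Midpoints: 50, 70, 90, 110, 130
Σfm = 16×50 + 18×70 + 19×90 + 27×110 + 21×130 = 9470
n = Σf = 101
Mean = 9470 / 101 = 93.7624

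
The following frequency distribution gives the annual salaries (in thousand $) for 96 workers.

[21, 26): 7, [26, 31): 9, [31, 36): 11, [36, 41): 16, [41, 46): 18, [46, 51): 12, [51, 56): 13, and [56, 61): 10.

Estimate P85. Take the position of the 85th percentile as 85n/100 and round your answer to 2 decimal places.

54.31

Cumulative frequencies: 7, 16, 27, 43, 61, 73, 86, 96
n = 96; position = 85n/100 = 81.6.
This falls in the class [51, 56): L = 51, F = 73, f = 13, h = 5.
85th percentile ≈ 51 + ((81.6 − 73) / 13) × 5 = 54.3077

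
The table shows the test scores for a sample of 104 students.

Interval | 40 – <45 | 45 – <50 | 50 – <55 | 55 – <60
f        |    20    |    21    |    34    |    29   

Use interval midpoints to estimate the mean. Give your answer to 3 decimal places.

Midpoints: 42.5, 47.5, 52.5, 57.5
Σfm = 20×42.5 + 21×47.5 + 34×52.5 + 29×57.5 = 5300
n = Σf = 104
Mean = 5300 / 104 = 50.9615

50.962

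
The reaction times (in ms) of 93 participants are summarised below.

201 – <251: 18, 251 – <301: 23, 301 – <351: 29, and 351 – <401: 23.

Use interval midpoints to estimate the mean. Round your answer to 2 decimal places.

Midpoints: 226, 276, 326, 376
Σfm = 18×226 + 23×276 + 29×326 + 23×376 = 28518
n = Σf = 93
Mean = 28518 / 93 = 306.6452

306.65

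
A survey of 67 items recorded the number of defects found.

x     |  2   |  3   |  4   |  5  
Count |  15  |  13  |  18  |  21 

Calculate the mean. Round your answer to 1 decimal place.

Values: 2, 3, 4, 5
Σfx = 15×2 + 13×3 + 18×4 + 21×5 = 246
n = Σf = 67
Mean = 246 / 67 = 3.6716

3.7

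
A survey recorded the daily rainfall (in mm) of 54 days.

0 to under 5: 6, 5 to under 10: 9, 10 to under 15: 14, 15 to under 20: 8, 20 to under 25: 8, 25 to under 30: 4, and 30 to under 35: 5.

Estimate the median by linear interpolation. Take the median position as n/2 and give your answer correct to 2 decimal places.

14.29

Cumulative frequencies: 6, 15, 29, 37, 45, 49, 54
n = 54; position = n/2 = 27.
This falls in the class 10 to under 15: L = 10, F = 15, f = 14, h = 5.
Median ≈ 10 + ((27 − 15) / 14) × 5 = 14.2857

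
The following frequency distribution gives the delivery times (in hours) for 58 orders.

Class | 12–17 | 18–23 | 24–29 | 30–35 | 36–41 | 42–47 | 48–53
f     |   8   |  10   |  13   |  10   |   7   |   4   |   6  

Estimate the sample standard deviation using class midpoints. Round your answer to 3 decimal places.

Midpoints: 14.5, 20.5, 26.5, 32.5, 38.5, 44.5, 50.5
n = 58, Σfm = 1741, mean = 30.0172
Σfm² = 59174.5
Σf(m − x̄)² = Σfm² − (Σfm)²/n = 59174.5 − 1741²/58 = 6914.4828
Sample variance = 6914.4828 / 57 = 121.3067
Standard deviation = √121.3067 = 11.0139

11.014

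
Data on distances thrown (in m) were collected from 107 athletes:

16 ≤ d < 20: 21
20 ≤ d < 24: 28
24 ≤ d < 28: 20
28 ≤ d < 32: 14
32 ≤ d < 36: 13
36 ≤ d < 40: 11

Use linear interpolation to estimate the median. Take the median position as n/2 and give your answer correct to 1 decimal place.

24.9

Cumulative frequencies: 21, 49, 69, 83, 96, 107
n = 107; position = n/2 = 53.5.
This falls in the class 24 ≤ d < 28: L = 24, F = 49, f = 20, h = 4.
Median ≈ 24 + ((53.5 − 49) / 20) × 4 = 24.9000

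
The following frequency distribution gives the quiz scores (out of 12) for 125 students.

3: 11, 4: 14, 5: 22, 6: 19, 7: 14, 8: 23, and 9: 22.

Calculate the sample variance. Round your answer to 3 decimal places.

Values: 3, 4, 5, 6, 7, 8, 9
n = 125, Σfx = 793, mean = 6.3440
Σfx² = 5497
Σf(x − x̄)² = Σfx² − (Σfx)²/n = 5497 − 793²/125 = 466.2080
Sample variance = 466.2080 / 124 = 3.7597

3.760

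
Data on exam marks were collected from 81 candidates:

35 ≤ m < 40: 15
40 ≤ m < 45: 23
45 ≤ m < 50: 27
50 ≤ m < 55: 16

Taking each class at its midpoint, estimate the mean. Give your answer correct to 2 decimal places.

Midpoints: 37.5, 42.5, 47.5, 52.5
Σfm = 15×37.5 + 23×42.5 + 27×47.5 + 16×52.5 = 3662.5
n = Σf = 81
Mean = 3662.5 / 81 = 45.2160

45.22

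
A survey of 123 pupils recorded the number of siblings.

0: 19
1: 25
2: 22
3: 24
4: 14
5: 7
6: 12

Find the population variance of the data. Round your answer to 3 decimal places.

3.322

Values: 0, 1, 2, 3, 4, 5, 6
n = 123, Σfx = 304, mean = 2.4715
Σfx² = 1160
Σf(x − x̄)² = Σfx² − (Σfx)²/n = 1160 − 304²/123 = 408.6504
Population variance = 408.6504 / 123 = 3.3224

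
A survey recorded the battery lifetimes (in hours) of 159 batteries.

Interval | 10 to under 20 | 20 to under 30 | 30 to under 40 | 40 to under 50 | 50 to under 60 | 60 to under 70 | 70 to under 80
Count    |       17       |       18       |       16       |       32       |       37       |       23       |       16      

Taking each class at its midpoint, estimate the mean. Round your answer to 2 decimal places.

Midpoints: 15, 25, 35, 45, 55, 65, 75
Σfm = 17×15 + 18×25 + 16×35 + 32×45 + 37×55 + 23×65 + 16×75 = 7435
n = Σf = 159
Mean = 7435 / 159 = 46.7610

46.76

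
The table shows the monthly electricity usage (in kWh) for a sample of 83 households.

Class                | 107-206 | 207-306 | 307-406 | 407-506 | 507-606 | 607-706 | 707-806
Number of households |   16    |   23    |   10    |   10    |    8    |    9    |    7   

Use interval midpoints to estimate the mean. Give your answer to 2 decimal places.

387.83

Midpoints: 156.5, 256.5, 356.5, 456.5, 556.5, 656.5, 756.5
Σfm = 16×156.5 + 23×256.5 + 10×356.5 + 10×456.5 + 8×556.5 + 9×656.5 + 7×756.5 = 32189.5
n = Σf = 83
Mean = 32189.5 / 83 = 387.8253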